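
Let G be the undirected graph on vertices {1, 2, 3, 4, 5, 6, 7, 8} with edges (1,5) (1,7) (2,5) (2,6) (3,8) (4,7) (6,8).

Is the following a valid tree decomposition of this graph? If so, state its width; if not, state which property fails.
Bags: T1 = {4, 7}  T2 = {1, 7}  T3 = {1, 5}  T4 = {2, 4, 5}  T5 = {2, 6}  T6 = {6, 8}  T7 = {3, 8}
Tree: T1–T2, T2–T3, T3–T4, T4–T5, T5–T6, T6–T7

A tree decomposition must satisfy three properties: every vertex lies in some bag; for every edge, both endpoints lie together in some bag; and for every vertex, the bags containing it form a connected subtree. Here bags containing vertex 4 are not connected in the tree, so the decomposition is invalid.

No — bags containing vertex 4 are not connected in the tree.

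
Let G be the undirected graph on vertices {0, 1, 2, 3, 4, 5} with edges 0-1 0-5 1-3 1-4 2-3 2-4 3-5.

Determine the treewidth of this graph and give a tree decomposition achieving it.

The largest bag has 3 vertices, giving width 2; this decomposition certifies tw(G) ≤ 2. For the lower bound, G contains the cycle 5–0–1–3–5, so G is not a forest; only forests have treewidth ≤ 1, hence tw(G) ≥ 2. Therefore the treewidth is 2.

Treewidth 2.
Bags: B1 = {0, 3, 5}  B2 = {0, 1, 3}  B3 = {1, 2, 3}  B4 = {1, 2, 4}
Tree: B1–B2, B2–B3, B3–B4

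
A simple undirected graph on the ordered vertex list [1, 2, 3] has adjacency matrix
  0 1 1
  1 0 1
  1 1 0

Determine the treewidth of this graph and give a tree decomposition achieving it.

A single bag containing all 3 vertices is trivially a valid decomposition of width 2. Conversely, {1, 2, 3} is a clique of size 3, and the vertices of any clique must share a bag in every tree decomposition; so some bag has ≥ 3 vertices and tw(G) ≥ 2. The upper and lower bounds meet at 2, so that is the treewidth.

Treewidth 2.
One such decomposition:
Bags: B1 = {1, 2, 3}
Tree: (single bag)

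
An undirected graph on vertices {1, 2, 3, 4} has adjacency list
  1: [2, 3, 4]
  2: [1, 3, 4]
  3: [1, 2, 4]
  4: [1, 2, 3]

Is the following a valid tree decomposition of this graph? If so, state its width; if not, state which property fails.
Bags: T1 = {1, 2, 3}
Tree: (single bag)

A tree decomposition must satisfy three properties: every vertex lies in some bag; for every edge, both endpoints lie together in some bag; and for every vertex, the bags containing it form a connected subtree. Here vertex 4 appears in no bag, so the decomposition is invalid.

No — vertex 4 appears in no bag.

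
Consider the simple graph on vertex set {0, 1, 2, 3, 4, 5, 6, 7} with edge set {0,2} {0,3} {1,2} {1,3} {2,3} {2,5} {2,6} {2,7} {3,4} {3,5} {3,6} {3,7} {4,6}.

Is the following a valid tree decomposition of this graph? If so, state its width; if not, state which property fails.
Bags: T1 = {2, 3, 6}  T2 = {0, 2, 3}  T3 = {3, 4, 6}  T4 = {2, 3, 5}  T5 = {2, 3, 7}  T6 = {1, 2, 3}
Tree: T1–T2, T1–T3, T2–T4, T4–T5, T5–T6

Yes; width 2.

Vertex coverage: the bags together contain {0, 1, 2, 3, 4, 5, 6, 7}, the full vertex set. Edge coverage: each edge of G has both endpoints in at least one bag. Running intersection: for every vertex, the bags containing it form a connected subtree. All three properties hold, so this is a valid tree decomposition of width max|bag| − 1 = 2, and hence tw(G) ≤ 2.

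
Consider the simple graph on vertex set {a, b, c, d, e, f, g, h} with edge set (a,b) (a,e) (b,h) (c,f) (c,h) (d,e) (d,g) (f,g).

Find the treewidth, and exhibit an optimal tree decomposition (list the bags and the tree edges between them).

The largest bag has 3 vertices, giving width 2; this decomposition certifies tw(G) ≤ 2. Since c–f–g–d–e–a–b–h–c is a cycle in G, G is not acyclic. Forests are exactly the graphs of treewidth ≤ 1, so tw(G) ≥ 2. Combining the bounds, tw(G) = 2.

Treewidth 2.
Bags: B1 = {c, f, g}  B2 = {c, d, g}  B3 = {c, d, e}  B4 = {a, c, e}  B5 = {a, b, c}  B6 = {b, c, h}
Tree: B1–B2, B2–B3, B3–B4, B4–B5, B5–B6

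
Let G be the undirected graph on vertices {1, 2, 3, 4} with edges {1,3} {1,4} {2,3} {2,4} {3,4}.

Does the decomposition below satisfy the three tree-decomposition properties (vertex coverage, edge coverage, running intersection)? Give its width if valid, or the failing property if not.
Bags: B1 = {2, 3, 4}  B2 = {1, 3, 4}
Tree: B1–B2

Yes; width 2.

Checking the three conditions: (i) the bags cover all of {1, 2, 3, 4}; (ii) for each edge, some bag contains both endpoints; (iii) the bags containing any fixed vertex form a subtree. All hold, so the decomposition is valid with width 3 − 1 = 2.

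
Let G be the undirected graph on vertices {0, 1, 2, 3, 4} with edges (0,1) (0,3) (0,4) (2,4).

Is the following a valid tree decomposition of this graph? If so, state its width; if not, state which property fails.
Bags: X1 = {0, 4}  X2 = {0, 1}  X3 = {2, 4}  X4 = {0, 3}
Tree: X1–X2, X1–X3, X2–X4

Yes; width 1.

Checking the three conditions: (i) the bags cover all of {0, 1, 2, 3, 4}; (ii) for each edge, some bag contains both endpoints; (iii) the bags containing any fixed vertex form a subtree. All hold, so the decomposition is valid with width 2 − 1 = 1.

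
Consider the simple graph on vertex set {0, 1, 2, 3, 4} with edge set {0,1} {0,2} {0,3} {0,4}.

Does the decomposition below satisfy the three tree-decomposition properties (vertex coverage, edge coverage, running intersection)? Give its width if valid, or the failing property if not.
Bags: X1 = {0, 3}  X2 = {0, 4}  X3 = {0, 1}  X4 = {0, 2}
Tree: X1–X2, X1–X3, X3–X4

Checking the three conditions: (i) the bags cover all of {0, 1, 2, 3, 4}; (ii) for each edge, some bag contains both endpoints; (iii) the bags containing any fixed vertex form a subtree. All hold, so the decomposition is valid with width 2 − 1 = 1.

Yes; width 1.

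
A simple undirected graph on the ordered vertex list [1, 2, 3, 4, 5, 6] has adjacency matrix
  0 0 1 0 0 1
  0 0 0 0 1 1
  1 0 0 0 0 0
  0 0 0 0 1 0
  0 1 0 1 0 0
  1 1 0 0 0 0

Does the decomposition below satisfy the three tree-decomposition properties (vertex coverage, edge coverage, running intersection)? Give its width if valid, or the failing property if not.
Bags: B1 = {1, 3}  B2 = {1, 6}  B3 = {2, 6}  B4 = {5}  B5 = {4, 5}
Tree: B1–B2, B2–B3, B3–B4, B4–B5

A tree decomposition must satisfy three properties: every vertex lies in some bag; for every edge, both endpoints lie together in some bag; and for every vertex, the bags containing it form a connected subtree. Here edge (2,5) lies in no bag, so the decomposition is invalid.

No — edge (2,5) lies in no bag.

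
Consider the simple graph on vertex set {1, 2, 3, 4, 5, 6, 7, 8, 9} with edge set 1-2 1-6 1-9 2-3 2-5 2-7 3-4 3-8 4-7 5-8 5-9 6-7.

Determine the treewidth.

3

A width-3 tree decomposition is:
Bags: B1 = {1, 4, 6, 7}  B2 = {1, 2, 4, 7}  B3 = {1, 2, 3, 4}  B4 = {1, 2, 3, 9}  B5 = {2, 3, 5, 9}  B6 = {3, 5, 8, 9}
Tree: B1–B2, B2–B3, B3–B4, B4–B5, B5–B6
The largest bag has 4 vertices, giving width 3; this decomposition certifies tw(G) ≤ 3. For the lower bound: the 4 vertex sets {4,6,7}, {1}, {2}, {3,5,8,9} are disjoint, each induces a connected subgraph, and every pair is joined by at least one edge of G. Contracting each set to a single vertex therefore yields K_{4} as a minor, and since treewidth is minor-monotone, tw(G) ≥ tw(K_{4}) = 3. The upper and lower bounds meet at 3, so that is the treewidth.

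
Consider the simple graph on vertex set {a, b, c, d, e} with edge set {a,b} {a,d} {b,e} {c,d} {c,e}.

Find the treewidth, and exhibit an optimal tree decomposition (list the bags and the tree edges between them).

Every bag has size at most 3, so the width is 3 − 1 = 2 and tw(G) ≤ 2. The edges b–e–c–d–a–b form a cycle, so G is not a tree and its treewidth is at least 2. Therefore the treewidth is 2.

Treewidth 2.
One optimal decomposition is:
Bags: B1 = {b, c, e}  B2 = {b, c, d}  B3 = {a, b, d}
Tree: B1–B2, B2–B3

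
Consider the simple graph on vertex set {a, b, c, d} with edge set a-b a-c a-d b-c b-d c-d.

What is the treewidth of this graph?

3

A width-3 tree decomposition is:
Bags: B1 = {a, b, c, d}
Tree: (single bag)
A single bag containing all 4 vertices is trivially a valid decomposition of width 3. On the other hand G contains the 4-clique {a, b, c, d}. A clique must lie in a single bag of any decomposition, so no decomposition can have width below 3. Hence tw(G) = 3 exactly.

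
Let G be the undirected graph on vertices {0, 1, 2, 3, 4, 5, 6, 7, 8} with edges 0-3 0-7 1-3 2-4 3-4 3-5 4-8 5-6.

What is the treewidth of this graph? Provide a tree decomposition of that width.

Each bag holds 2 vertices, so the decomposition has width 1, which upper-bounds the treewidth. Since G has at least one edge (e.g. 3–4), it is not an edgeless graph, so tw(G) ≥ 1. Hence tw(G) = 1 exactly.

Treewidth 1.
One optimal decomposition is:
Bags: B1 = {3, 4}  B2 = {1, 3}  B3 = {3, 5}  B4 = {0, 3}  B5 = {4, 8}  B6 = {2, 4}  B7 = {0, 7}  B8 = {5, 6}
Tree: B1–B2, B2–B3, B3–B4, B1–B5, B5–B6, B4–B7, B3–B8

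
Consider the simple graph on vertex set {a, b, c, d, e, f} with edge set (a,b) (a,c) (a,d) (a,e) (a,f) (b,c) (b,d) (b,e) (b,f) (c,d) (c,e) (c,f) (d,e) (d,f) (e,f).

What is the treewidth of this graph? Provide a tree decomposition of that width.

Treewidth 5.
One such decomposition:
Bags: B1 = {a, b, c, d, e, f}
Tree: (single bag)

A single bag containing all 6 vertices is trivially a valid decomposition of width 5. Conversely, {a, b, c, d, e, f} is a clique of size 6, and the vertices of any clique must share a bag in every tree decomposition; so some bag has ≥ 6 vertices and tw(G) ≥ 5. Hence tw(G) = 5 exactly.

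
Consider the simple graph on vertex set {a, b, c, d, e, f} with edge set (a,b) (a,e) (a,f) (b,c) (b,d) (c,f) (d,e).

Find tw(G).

2

A width-2 tree decomposition is:
Bags: B1 = {a, d, e}  B2 = {a, b, d}  B3 = {a, b, f}  B4 = {b, c, f}
Tree: B1–B2, B2–B3, B3–B4
Every bag has size at most 3, so the width is 3 − 1 = 2 and tw(G) ≤ 2. Since e–d–b–a–e is a cycle in G, G is not acyclic. Forests are exactly the graphs of treewidth ≤ 1, so tw(G) ≥ 2. The upper and lower bounds meet at 2, so that is the treewidth.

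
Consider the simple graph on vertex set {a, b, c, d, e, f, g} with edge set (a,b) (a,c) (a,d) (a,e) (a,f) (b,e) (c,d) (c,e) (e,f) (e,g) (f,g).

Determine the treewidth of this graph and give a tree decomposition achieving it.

Treewidth 2.
One optimal decomposition is:
Bags: B1 = {a, e, f}  B2 = {a, c, e}  B3 = {e, f, g}  B4 = {a, b, e}  B5 = {a, c, d}
Tree: B1–B2, B1–B3, B1–B4, B2–B5

Each bag holds 3 vertices, so the decomposition has width 2, which upper-bounds the treewidth. Conversely, {e, f, g} is a clique of size 3, and the vertices of any clique must share a bag in every tree decomposition; so some bag has ≥ 3 vertices and tw(G) ≥ 2. The upper and lower bounds meet at 2, so that is the treewidth.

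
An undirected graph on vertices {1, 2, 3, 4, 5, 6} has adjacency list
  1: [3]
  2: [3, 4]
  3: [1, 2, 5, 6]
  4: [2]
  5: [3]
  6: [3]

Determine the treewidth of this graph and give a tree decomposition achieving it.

The largest bag has 2 vertices, giving width 1; this decomposition certifies tw(G) ≤ 1. Any graph with an edge has treewidth ≥ 1, and G has the edge 3–2. Combining the bounds, tw(G) = 1.

Treewidth 1.
Bags: B1 = {2, 3}  B2 = {1, 3}  B3 = {3, 6}  B4 = {2, 4}  B5 = {3, 5}
Tree: B1–B2, B1–B3, B1–B4, B3–B5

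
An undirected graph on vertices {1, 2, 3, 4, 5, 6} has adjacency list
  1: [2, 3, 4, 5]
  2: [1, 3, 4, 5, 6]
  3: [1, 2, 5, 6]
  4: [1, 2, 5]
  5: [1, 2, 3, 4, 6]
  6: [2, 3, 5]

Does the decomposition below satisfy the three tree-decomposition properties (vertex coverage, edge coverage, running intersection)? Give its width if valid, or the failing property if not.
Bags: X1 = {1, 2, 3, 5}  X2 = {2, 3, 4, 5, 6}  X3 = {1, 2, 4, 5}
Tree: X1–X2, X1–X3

A tree decomposition must satisfy three properties: every vertex lies in some bag; for every edge, both endpoints lie together in some bag; and for every vertex, the bags containing it form a connected subtree. Here bags containing vertex 4 are not connected in the tree, so the decomposition is invalid.

No — bags containing vertex 4 are not connected in the tree.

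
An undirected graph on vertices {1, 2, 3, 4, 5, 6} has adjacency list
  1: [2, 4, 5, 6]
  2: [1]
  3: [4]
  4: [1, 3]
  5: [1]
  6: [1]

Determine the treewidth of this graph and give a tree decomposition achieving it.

Every bag has size at most 2, so the width is 2 − 1 = 1 and tw(G) ≤ 1. Any graph with an edge has treewidth ≥ 1, and G has the edge 4–1. Therefore the treewidth is 1.

Treewidth 1.
One such decomposition:
Bags: B1 = {1, 4}  B2 = {1, 6}  B3 = {3, 4}  B4 = {1, 2}  B5 = {1, 5}
Tree: B1–B2, B1–B3, B2–B4, B1–B5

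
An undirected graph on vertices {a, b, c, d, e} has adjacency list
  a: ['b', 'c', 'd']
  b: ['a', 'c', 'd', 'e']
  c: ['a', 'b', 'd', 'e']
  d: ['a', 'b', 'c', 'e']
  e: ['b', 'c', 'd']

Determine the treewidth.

A width-3 tree decomposition is:
Bags: B1 = {b, c, d, e}  B2 = {a, b, c, d}
Tree: B1–B2
The largest bag has 4 vertices, giving width 3; this decomposition certifies tw(G) ≤ 3. For the lower bound, the 4 vertices {b, c, d, e} are pairwise adjacent, and any tree decomposition puts a clique entirely inside one bag — forcing width ≥ 3. Hence tw(G) = 3 exactly.

3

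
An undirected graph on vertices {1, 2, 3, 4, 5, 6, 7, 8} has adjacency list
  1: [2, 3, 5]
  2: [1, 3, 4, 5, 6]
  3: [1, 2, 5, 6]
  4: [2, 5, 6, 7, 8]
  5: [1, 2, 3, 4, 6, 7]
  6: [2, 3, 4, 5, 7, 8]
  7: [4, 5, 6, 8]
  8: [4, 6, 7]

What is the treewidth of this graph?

A width-3 tree decomposition is:
Bags: B1 = {2, 4, 5, 6}  B2 = {2, 3, 5, 6}  B3 = {4, 5, 6, 7}  B4 = {1, 2, 3, 5}  B5 = {4, 6, 7, 8}
Tree: B1–B2, B1–B3, B2–B4, B3–B5
The largest bag has 4 vertices, giving width 3; this decomposition certifies tw(G) ≤ 3. For the lower bound, the 4 vertices {4, 6, 7, 8} are pairwise adjacent, and any tree decomposition puts a clique entirely inside one bag — forcing width ≥ 3. Therefore the treewidth is 3.

3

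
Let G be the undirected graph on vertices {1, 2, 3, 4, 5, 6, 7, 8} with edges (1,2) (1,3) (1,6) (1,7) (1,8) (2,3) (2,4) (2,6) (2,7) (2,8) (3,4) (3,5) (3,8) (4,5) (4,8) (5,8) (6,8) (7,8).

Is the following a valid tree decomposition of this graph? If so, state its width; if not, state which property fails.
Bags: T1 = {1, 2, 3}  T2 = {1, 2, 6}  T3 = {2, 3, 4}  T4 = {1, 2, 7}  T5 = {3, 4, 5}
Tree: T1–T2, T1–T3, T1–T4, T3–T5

No — vertex 8 appears in no bag.

A tree decomposition must satisfy three properties: every vertex lies in some bag; for every edge, both endpoints lie together in some bag; and for every vertex, the bags containing it form a connected subtree. Here vertex 8 appears in no bag, so the decomposition is invalid.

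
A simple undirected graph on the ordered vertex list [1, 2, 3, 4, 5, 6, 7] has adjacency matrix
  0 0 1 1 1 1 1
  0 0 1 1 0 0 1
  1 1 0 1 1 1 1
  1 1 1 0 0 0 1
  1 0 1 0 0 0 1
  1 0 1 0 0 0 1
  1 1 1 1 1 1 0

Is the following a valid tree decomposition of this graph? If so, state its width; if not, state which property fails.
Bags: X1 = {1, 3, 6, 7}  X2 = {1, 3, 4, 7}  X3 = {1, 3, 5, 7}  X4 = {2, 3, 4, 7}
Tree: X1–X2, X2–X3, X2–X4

Vertex coverage: the bags together contain {1, 2, 3, 4, 5, 6, 7}, the full vertex set. Edge coverage: each edge of G has both endpoints in at least one bag. Running intersection: for every vertex, the bags containing it form a connected subtree. All three properties hold, so this is a valid tree decomposition of width max|bag| − 1 = 3, and hence tw(G) ≤ 3.

Yes; width 3.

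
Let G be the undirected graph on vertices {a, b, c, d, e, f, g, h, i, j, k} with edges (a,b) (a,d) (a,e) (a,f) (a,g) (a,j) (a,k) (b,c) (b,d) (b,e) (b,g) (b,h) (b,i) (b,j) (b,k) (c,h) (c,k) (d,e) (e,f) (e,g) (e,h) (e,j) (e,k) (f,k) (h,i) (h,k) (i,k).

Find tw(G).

A width-3 tree decomposition is:
Bags: B1 = {b, e, h, k}  B2 = {a, b, e, k}  B3 = {b, c, h, k}  B4 = {a, b, d, e}  B5 = {a, e, f, k}  B6 = {a, b, e, j}  B7 = {a, b, e, g}  B8 = {b, h, i, k}
Tree: B1–B2, B1–B3, B2–B4, B2–B5, B4–B6, B6–B7, B1–B8
Every bag has size at most 4, so the width is 4 − 1 = 3 and tw(G) ≤ 3. For the lower bound, the 4 vertices {a, e, f, k} are pairwise adjacent, and any tree decomposition puts a clique entirely inside one bag — forcing width ≥ 3. Hence tw(G) = 3 exactly.

3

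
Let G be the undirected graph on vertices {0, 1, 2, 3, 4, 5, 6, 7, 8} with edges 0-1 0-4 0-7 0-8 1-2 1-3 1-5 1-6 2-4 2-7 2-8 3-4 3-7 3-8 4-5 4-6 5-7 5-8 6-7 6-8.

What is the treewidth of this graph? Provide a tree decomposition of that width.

Treewidth 4.
One optimal decomposition is:
Bags: B1 = {1, 3, 4, 7, 8}  B2 = {1, 4, 5, 7, 8}  B3 = {1, 2, 4, 7, 8}  B4 = {1, 4, 6, 7, 8}  B5 = {0, 1, 4, 7, 8}
Tree: B1–B2, B2–B3, B3–B4, B4–B5

Each bag holds 5 vertices, so the decomposition has width 4, which upper-bounds the treewidth. For the lower bound: the 5 vertex sets {3,4}, {5,7}, {2,8}, {1}, {6} are disjoint, each induces a connected subgraph, and every pair is joined by at least one edge of G. Contracting each set to a single vertex therefore yields K_{5} as a minor, and since treewidth is minor-monotone, tw(G) ≥ tw(K_{5}) = 4. The upper and lower bounds meet at 4, so that is the treewidth.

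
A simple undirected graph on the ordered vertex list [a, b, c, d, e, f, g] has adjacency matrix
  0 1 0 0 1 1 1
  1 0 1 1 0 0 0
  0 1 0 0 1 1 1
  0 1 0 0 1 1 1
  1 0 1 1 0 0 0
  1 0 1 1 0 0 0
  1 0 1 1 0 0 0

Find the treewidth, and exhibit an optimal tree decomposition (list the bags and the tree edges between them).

Treewidth 3.
Bags: B1 = {a, c, d, e}  B2 = {a, b, c, d}  B3 = {a, c, d, g}  B4 = {a, c, d, f}
Tree: B1–B2, B2–B3, B3–B4

Each bag holds 4 vertices, so the decomposition has width 3, which upper-bounds the treewidth. For the lower bound: the 4 vertex sets {c,e}, {a,b}, {d}, {g} are disjoint, each induces a connected subgraph, and every pair is joined by at least one edge of G. Contracting each set to a single vertex therefore yields K_{4} as a minor, and since treewidth is minor-monotone, tw(G) ≥ tw(K_{4}) = 3. Therefore the treewidth is 3.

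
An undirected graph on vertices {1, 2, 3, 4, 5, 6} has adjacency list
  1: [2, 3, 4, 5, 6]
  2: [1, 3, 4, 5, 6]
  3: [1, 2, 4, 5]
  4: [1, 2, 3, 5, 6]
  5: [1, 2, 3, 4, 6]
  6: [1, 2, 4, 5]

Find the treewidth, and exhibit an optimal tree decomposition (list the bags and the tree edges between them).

The largest bag has 5 vertices, giving width 4; this decomposition certifies tw(G) ≤ 4. On the other hand G contains the 5-clique {1, 2, 3, 4, 5}. A clique must lie in a single bag of any decomposition, so no decomposition can have width below 4. Combining the bounds, tw(G) = 4.

Treewidth 4.
One such decomposition:
Bags: B1 = {1, 2, 3, 4, 5}  B2 = {1, 2, 4, 5, 6}
Tree: B1–B2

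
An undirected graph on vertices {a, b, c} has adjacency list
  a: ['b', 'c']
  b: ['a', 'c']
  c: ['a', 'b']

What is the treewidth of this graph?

2

A width-2 tree decomposition is:
Bags: B1 = {a, b, c}
Tree: (single bag)
A single bag containing all 3 vertices is trivially a valid decomposition of width 2. Conversely, {a, b, c} is a clique of size 3, and the vertices of any clique must share a bag in every tree decomposition; so some bag has ≥ 3 vertices and tw(G) ≥ 2. Therefore the treewidth is 2.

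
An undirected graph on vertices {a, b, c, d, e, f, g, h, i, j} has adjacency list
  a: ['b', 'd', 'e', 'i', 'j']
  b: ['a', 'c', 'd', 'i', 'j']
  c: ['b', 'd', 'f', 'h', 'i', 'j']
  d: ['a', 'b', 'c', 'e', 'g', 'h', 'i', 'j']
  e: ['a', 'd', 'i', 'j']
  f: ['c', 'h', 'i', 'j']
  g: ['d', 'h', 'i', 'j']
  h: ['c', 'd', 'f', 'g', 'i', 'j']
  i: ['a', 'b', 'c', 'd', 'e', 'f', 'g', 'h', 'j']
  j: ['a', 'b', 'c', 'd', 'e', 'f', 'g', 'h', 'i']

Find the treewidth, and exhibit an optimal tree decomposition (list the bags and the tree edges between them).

Treewidth 4.
Bags: B1 = {c, d, h, i, j}  B2 = {b, c, d, i, j}  B3 = {c, f, h, i, j}  B4 = {a, b, d, i, j}  B5 = {a, d, e, i, j}  B6 = {d, g, h, i, j}
Tree: B1–B2, B1–B3, B2–B4, B4–B5, B1–B6

Each bag holds 5 vertices, so the decomposition has width 4, which upper-bounds the treewidth. For the lower bound, the 5 vertices {a, d, e, i, j} are pairwise adjacent, and any tree decomposition puts a clique entirely inside one bag — forcing width ≥ 4. Hence tw(G) = 4 exactly.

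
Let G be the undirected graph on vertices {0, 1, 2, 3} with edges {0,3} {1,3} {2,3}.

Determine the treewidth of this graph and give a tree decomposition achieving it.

The largest bag has 2 vertices, giving width 1; this decomposition certifies tw(G) ≤ 1. Any graph with an edge has treewidth ≥ 1, and G has the edge 1–3. Therefore the treewidth is 1.

Treewidth 1.
One optimal decomposition is:
Bags: B1 = {1, 3}  B2 = {0, 3}  B3 = {2, 3}
Tree: B1–B2, B2–B3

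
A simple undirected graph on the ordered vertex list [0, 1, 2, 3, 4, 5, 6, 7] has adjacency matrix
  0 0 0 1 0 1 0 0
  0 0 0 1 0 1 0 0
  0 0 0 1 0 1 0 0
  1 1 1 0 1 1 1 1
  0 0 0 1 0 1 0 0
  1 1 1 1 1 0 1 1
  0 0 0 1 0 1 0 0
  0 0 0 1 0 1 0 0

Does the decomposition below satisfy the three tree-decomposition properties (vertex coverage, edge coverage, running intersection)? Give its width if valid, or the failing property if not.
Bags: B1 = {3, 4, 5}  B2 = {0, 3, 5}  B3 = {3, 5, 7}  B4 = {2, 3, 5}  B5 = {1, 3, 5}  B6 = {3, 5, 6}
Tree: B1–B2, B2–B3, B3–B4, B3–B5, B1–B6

Vertex coverage: the bags together contain {0, 1, 2, 3, 4, 5, 6, 7}, the full vertex set. Edge coverage: each edge of G has both endpoints in at least one bag. Running intersection: for every vertex, the bags containing it form a connected subtree. All three properties hold, so this is a valid tree decomposition of width max|bag| − 1 = 2, and hence tw(G) ≤ 2.

Yes; width 2.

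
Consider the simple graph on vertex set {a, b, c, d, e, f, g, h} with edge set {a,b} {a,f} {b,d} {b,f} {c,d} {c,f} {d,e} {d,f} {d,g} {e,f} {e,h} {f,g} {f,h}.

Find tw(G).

A width-2 tree decomposition is:
Bags: B1 = {d, e, f}  B2 = {c, d, f}  B3 = {d, f, g}  B4 = {e, f, h}  B5 = {b, d, f}  B6 = {a, b, f}
Tree: B1–B2, B2–B3, B1–B4, B3–B5, B5–B6
Every bag has size at most 3, so the width is 3 − 1 = 2 and tw(G) ≤ 2. On the other hand G contains the 3-clique {d, f, g}. A clique must lie in a single bag of any decomposition, so no decomposition can have width below 2. Therefore the treewidth is 2.

2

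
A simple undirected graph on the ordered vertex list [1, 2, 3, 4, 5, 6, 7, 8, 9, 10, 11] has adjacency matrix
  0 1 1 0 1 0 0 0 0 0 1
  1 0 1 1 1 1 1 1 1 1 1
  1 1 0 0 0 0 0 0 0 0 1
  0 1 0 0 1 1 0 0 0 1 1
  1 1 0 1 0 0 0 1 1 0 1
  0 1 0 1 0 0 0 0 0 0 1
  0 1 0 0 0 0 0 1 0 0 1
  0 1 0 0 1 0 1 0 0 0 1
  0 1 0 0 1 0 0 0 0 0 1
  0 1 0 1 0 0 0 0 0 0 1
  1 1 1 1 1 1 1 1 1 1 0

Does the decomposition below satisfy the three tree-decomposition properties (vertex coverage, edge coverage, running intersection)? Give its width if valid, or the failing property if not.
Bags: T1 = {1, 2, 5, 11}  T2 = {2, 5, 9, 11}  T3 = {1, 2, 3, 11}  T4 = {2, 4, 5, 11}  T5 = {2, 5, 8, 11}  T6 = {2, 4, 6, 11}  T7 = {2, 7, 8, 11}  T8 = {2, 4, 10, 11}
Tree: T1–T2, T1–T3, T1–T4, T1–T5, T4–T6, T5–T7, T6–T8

Checking the three conditions: (i) the bags cover all of {1, 2, 3, 4, 5, 6, 7, 8, 9, 10, 11}; (ii) for each edge, some bag contains both endpoints; (iii) the bags containing any fixed vertex form a subtree. All hold, so the decomposition is valid with width 4 − 1 = 3.

Yes; width 3.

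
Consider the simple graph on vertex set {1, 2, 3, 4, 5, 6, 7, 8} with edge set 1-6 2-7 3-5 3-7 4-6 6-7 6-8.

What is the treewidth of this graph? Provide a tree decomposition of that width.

Treewidth 1.
Bags: B1 = {2, 7}  B2 = {3, 7}  B3 = {6, 7}  B4 = {4, 6}  B5 = {3, 5}  B6 = {1, 6}  B7 = {6, 8}
Tree: B1–B2, B2–B3, B3–B4, B2–B5, B3–B6, B6–B7

Every bag has size at most 2, so the width is 2 − 1 = 1 and tw(G) ≤ 1. Any graph with an edge has treewidth ≥ 1, and G has the edge 2–7. Combining the bounds, tw(G) = 1.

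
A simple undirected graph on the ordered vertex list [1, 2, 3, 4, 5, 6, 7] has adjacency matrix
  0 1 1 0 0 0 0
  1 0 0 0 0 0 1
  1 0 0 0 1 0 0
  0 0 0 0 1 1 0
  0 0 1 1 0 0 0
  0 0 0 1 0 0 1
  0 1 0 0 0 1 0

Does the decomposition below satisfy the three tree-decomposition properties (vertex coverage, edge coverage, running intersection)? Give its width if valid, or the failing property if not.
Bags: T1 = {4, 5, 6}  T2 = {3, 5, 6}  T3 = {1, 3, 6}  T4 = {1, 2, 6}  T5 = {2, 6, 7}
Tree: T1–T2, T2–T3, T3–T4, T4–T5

Vertex coverage: the bags together contain {1, 2, 3, 4, 5, 6, 7}, the full vertex set. Edge coverage: each edge of G has both endpoints in at least one bag. Running intersection: for every vertex, the bags containing it form a connected subtree. All three properties hold, so this is a valid tree decomposition of width max|bag| − 1 = 2, and hence tw(G) ≤ 2.

Yes; width 2.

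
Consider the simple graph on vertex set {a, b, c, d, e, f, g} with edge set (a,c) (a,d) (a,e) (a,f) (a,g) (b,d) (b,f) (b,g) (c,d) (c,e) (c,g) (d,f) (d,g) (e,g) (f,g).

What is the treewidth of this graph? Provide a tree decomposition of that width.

Each bag holds 4 vertices, so the decomposition has width 3, which upper-bounds the treewidth. On the other hand G contains the 4-clique {a, c, d, g}. A clique must lie in a single bag of any decomposition, so no decomposition can have width below 3. Therefore the treewidth is 3.

Treewidth 3.
One such decomposition:
Bags: B1 = {a, c, d, g}  B2 = {a, d, f, g}  B3 = {b, d, f, g}  B4 = {a, c, e, g}
Tree: B1–B2, B2–B3, B1–B4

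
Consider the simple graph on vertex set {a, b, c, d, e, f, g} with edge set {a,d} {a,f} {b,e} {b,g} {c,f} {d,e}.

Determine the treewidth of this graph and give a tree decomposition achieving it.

Treewidth 1.
One such decomposition:
Bags: B1 = {c, f}  B2 = {a, f}  B3 = {a, d}  B4 = {d, e}  B5 = {b, e}  B6 = {b, g}
Tree: B1–B2, B2–B3, B3–B4, B4–B5, B5–B6

Each bag holds 2 vertices, so the decomposition has width 1, which upper-bounds the treewidth. Any graph with an edge has treewidth ≥ 1, and G has the edge c–f. Combining the bounds, tw(G) = 1.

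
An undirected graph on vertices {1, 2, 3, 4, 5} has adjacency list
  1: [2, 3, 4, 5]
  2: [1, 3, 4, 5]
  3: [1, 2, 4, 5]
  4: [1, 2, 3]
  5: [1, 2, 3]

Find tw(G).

3

A width-3 tree decomposition is:
Bags: B1 = {1, 2, 3, 4}  B2 = {1, 2, 3, 5}
Tree: B1–B2
Each bag holds 4 vertices, so the decomposition has width 3, which upper-bounds the treewidth. On the other hand G contains the 4-clique {1, 2, 3, 4}. A clique must lie in a single bag of any decomposition, so no decomposition can have width below 3. The upper and lower bounds meet at 3, so that is the treewidth.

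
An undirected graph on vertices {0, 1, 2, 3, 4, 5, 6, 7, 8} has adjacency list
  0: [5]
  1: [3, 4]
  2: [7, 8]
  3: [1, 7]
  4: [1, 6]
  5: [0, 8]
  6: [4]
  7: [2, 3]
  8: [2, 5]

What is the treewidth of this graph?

1

A width-1 tree decomposition is:
Bags: B1 = {0, 5}  B2 = {5, 8}  B3 = {2, 8}  B4 = {2, 7}  B5 = {3, 7}  B6 = {1, 3}  B7 = {1, 4}  B8 = {4, 6}
Tree: B1–B2, B2–B3, B3–B4, B4–B5, B5–B6, B6–B7, B7–B8
Every bag has size at most 2, so the width is 2 − 1 = 1 and tw(G) ≤ 1. G has an edge, so its treewidth is at least 1. Hence tw(G) = 1 exactly.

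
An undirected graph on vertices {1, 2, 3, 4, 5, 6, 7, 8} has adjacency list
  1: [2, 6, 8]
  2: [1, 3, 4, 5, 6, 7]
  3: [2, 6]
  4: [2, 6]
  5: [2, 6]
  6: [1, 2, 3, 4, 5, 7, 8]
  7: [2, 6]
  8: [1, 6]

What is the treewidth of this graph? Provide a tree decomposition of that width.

Every bag has size at most 3, so the width is 3 − 1 = 2 and tw(G) ≤ 2. For the lower bound, the 3 vertices {1, 6, 8} are pairwise adjacent, and any tree decomposition puts a clique entirely inside one bag — forcing width ≥ 2. Therefore the treewidth is 2.

Treewidth 2.
One optimal decomposition is:
Bags: B1 = {2, 3, 6}  B2 = {2, 6, 7}  B3 = {2, 5, 6}  B4 = {2, 4, 6}  B5 = {1, 2, 6}  B6 = {1, 6, 8}
Tree: B1–B2, B1–B3, B3–B4, B1–B5, B5–B6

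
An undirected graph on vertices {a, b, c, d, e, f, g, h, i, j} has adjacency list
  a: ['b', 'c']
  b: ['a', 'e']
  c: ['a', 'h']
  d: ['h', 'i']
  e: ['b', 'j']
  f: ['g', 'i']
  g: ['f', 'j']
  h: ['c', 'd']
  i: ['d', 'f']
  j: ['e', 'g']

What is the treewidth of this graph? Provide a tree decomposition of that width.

Treewidth 2.
One such decomposition:
Bags: B1 = {e, g, j}  B2 = {b, e, g}  B3 = {a, b, g}  B4 = {a, c, g}  B5 = {c, g, h}  B6 = {d, g, h}  B7 = {d, g, i}  B8 = {f, g, i}
Tree: B1–B2, B2–B3, B3–B4, B4–B5, B5–B6, B6–B7, B7–B8

Each bag holds 3 vertices, so the decomposition has width 2, which upper-bounds the treewidth. Since g–j–e–b–a–c–h–d–i–f–g is a cycle in G, G is not acyclic. Forests are exactly the graphs of treewidth ≤ 1, so tw(G) ≥ 2. Combining the bounds, tw(G) = 2.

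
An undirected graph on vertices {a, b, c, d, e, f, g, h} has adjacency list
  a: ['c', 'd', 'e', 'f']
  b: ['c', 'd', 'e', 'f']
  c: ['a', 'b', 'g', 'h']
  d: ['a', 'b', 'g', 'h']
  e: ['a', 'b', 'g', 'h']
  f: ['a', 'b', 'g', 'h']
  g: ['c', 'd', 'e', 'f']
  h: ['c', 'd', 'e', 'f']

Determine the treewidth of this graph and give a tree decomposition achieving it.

Each bag holds 5 vertices, so the decomposition has width 4, which upper-bounds the treewidth. For the lower bound: the 5 vertex sets {a,e}, {b,c}, {d,g}, {h}, {f} are disjoint, each induces a connected subgraph, and every pair is joined by at least one edge of G. Contracting each set to a single vertex therefore yields K_{5} as a minor, and since treewidth is minor-monotone, tw(G) ≥ tw(K_{5}) = 4. Therefore the treewidth is 4.

Treewidth 4.
Bags: B1 = {a, b, e, g, h}  B2 = {a, b, c, g, h}  B3 = {a, b, d, g, h}  B4 = {a, b, f, g, h}
Tree: B1–B2, B2–B3, B3–B4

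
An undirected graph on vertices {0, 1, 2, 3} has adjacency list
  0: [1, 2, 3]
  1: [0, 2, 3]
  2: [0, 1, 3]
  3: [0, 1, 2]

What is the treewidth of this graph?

A width-3 tree decomposition is:
Bags: B1 = {0, 1, 2, 3}
Tree: (single bag)
A single bag containing all 4 vertices is trivially a valid decomposition of width 3. On the other hand G contains the 4-clique {0, 1, 2, 3}. A clique must lie in a single bag of any decomposition, so no decomposition can have width below 3. Therefore the treewidth is 3.

3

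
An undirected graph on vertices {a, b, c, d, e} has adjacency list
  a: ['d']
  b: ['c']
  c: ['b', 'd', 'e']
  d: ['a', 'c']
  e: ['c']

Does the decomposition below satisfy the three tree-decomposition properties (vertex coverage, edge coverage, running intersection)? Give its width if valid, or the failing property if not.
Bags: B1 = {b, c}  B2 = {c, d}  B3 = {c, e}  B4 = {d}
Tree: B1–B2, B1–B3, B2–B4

No — vertex a appears in no bag.

A tree decomposition must satisfy three properties: every vertex lies in some bag; for every edge, both endpoints lie together in some bag; and for every vertex, the bags containing it form a connected subtree. Here vertex a appears in no bag, so the decomposition is invalid.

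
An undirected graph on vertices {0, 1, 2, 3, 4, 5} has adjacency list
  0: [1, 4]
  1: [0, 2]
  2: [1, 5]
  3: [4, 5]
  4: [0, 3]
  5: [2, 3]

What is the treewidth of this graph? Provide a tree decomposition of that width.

Every bag has size at most 3, so the width is 3 − 1 = 2 and tw(G) ≤ 2. Since 2–1–0–4–3–5–2 is a cycle in G, G is not acyclic. Forests are exactly the graphs of treewidth ≤ 1, so tw(G) ≥ 2. Combining the bounds, tw(G) = 2.

Treewidth 2.
One optimal decomposition is:
Bags: B1 = {0, 1, 2}  B2 = {0, 2, 4}  B3 = {2, 3, 4}  B4 = {2, 3, 5}
Tree: B1–B2, B2–B3, B3–B4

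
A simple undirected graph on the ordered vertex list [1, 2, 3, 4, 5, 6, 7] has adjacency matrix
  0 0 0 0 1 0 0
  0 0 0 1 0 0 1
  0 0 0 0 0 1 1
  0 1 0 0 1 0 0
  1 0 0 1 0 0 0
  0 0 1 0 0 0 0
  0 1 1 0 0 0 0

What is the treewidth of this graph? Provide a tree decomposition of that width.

The largest bag has 2 vertices, giving width 1; this decomposition certifies tw(G) ≤ 1. Since G has at least one edge (e.g. 6–3), it is not an edgeless graph, so tw(G) ≥ 1. Hence tw(G) = 1 exactly.

Treewidth 1.
One optimal decomposition is:
Bags: B1 = {3, 6}  B2 = {3, 7}  B3 = {2, 7}  B4 = {2, 4}  B5 = {4, 5}  B6 = {1, 5}
Tree: B1–B2, B2–B3, B3–B4, B4–B5, B5–B6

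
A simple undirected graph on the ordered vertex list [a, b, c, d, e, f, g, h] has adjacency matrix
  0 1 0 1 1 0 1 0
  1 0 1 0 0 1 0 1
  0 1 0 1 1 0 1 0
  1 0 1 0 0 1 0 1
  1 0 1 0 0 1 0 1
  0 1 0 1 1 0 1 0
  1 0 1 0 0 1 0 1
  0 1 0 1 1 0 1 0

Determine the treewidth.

A width-4 tree decomposition is:
Bags: B1 = {a, b, c, f, h}  B2 = {a, c, e, f, h}  B3 = {a, c, d, f, h}  B4 = {a, c, f, g, h}
Tree: B1–B2, B2–B3, B3–B4
The largest bag has 5 vertices, giving width 4; this decomposition certifies tw(G) ≤ 4. For the lower bound: the 5 vertex sets {b,c}, {e,h}, {a,d}, {f}, {g} are disjoint, each induces a connected subgraph, and every pair is joined by at least one edge of G. Contracting each set to a single vertex therefore yields K_{5} as a minor, and since treewidth is minor-monotone, tw(G) ≥ tw(K_{5}) = 4. Therefore the treewidth is 4.

4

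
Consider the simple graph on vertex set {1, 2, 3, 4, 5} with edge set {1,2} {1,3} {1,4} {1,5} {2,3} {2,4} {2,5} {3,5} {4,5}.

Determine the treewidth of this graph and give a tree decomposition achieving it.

Every bag has size at most 4, so the width is 4 − 1 = 3 and tw(G) ≤ 3. On the other hand G contains the 4-clique {1, 2, 3, 5}. A clique must lie in a single bag of any decomposition, so no decomposition can have width below 3. Combining the bounds, tw(G) = 3.

Treewidth 3.
One optimal decomposition is:
Bags: B1 = {1, 2, 3, 5}  B2 = {1, 2, 4, 5}
Tree: B1–B2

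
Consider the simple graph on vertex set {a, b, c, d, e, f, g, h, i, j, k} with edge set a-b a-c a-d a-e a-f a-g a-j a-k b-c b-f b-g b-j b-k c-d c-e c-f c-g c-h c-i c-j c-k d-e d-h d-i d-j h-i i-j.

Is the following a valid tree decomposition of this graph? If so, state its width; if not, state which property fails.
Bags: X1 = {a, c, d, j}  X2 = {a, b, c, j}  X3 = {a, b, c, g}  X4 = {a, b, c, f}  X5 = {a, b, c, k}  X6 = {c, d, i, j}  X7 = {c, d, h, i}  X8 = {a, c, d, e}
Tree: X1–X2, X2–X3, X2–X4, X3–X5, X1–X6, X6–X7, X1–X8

Every vertex of G appears in some bag (union = {a, b, c, d, e, f, g, h, i, j, k}); every edge is covered by a bag; and for each vertex v the set of bags containing v is connected in the bag tree. The decomposition is therefore valid. The largest bag has 4 vertices, so the width is 3.

Yes; width 3.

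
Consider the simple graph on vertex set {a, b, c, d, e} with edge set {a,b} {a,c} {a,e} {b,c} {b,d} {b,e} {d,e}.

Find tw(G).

2

A width-2 tree decomposition is:
Bags: B1 = {a, b, e}  B2 = {a, b, c}  B3 = {b, d, e}
Tree: B1–B2, B1–B3
Every bag has size at most 3, so the width is 3 − 1 = 2 and tw(G) ≤ 2. On the other hand G contains the 3-clique {b, d, e}. A clique must lie in a single bag of any decomposition, so no decomposition can have width below 2. Therefore the treewidth is 2.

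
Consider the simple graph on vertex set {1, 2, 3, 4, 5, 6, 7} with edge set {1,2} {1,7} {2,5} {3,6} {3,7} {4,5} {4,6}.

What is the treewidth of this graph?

A width-2 tree decomposition is:
Bags: B1 = {2, 4, 5}  B2 = {1, 2, 4}  B3 = {1, 4, 7}  B4 = {3, 4, 7}  B5 = {3, 4, 6}
Tree: B1–B2, B2–B3, B3–B4, B4–B5
Each bag holds 3 vertices, so the decomposition has width 2, which upper-bounds the treewidth. For the lower bound, G contains the cycle 4–5–2–1–7–3–6–4, so G is not a forest; only forests have treewidth ≤ 1, hence tw(G) ≥ 2. Therefore the treewidth is 2.

2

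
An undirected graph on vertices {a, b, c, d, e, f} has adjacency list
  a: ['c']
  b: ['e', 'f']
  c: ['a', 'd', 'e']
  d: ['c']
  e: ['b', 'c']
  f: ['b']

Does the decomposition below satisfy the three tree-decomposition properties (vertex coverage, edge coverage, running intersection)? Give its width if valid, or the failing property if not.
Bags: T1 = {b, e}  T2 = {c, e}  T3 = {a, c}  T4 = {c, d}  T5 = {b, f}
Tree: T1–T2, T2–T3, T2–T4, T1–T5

Yes; width 1.

Checking the three conditions: (i) the bags cover all of {a, b, c, d, e, f}; (ii) for each edge, some bag contains both endpoints; (iii) the bags containing any fixed vertex form a subtree. All hold, so the decomposition is valid with width 2 − 1 = 1.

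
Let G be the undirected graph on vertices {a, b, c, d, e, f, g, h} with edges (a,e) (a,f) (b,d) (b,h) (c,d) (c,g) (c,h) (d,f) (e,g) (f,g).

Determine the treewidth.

A width-2 tree decomposition is:
Bags: B1 = {b, c, h}  B2 = {b, c, d}  B3 = {c, d, g}  B4 = {d, f, g}  B5 = {e, f, g}  B6 = {a, e, f}
Tree: B1–B2, B2–B3, B3–B4, B4–B5, B5–B6
The largest bag has 3 vertices, giving width 2; this decomposition certifies tw(G) ≤ 2. Since h–b–d–c–h is a cycle in G, G is not acyclic. Forests are exactly the graphs of treewidth ≤ 1, so tw(G) ≥ 2. Hence tw(G) = 2 exactly.

2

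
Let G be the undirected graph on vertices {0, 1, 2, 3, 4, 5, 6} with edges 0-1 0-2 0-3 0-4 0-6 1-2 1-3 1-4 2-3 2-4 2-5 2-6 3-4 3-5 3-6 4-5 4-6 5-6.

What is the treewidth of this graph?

4

A width-4 tree decomposition is:
Bags: B1 = {0, 1, 2, 3, 4}  B2 = {0, 2, 3, 4, 6}  B3 = {2, 3, 4, 5, 6}
Tree: B1–B2, B2–B3
Each bag holds 5 vertices, so the decomposition has width 4, which upper-bounds the treewidth. For the lower bound, the 5 vertices {0, 1, 2, 3, 4} are pairwise adjacent, and any tree decomposition puts a clique entirely inside one bag — forcing width ≥ 4. Therefore the treewidth is 4.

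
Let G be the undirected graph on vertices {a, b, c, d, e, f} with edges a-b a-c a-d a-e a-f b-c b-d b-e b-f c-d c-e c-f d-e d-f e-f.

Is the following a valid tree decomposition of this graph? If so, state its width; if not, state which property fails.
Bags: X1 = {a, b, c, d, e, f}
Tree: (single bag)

Yes; width 5.

Vertex coverage: the bags together contain {a, b, c, d, e, f}, the full vertex set. Edge coverage: each edge of G has both endpoints in at least one bag. Running intersection: for every vertex, the bags containing it form a connected subtree. All three properties hold, so this is a valid tree decomposition of width max|bag| − 1 = 5, and hence tw(G) ≤ 5.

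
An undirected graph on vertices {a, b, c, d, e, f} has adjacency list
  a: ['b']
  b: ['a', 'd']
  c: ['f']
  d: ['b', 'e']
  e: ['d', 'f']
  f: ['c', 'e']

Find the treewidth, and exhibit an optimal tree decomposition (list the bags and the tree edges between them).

Each bag holds 2 vertices, so the decomposition has width 1, which upper-bounds the treewidth. Any graph with an edge has treewidth ≥ 1, and G has the edge c–f. Therefore the treewidth is 1.

Treewidth 1.
One optimal decomposition is:
Bags: B1 = {c, f}  B2 = {e, f}  B3 = {d, e}  B4 = {b, d}  B5 = {a, b}
Tree: B1–B2, B2–B3, B3–B4, B4–B5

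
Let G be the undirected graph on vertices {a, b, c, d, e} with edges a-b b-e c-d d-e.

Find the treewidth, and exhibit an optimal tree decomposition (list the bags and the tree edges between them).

Treewidth 1.
Bags: B1 = {a, b}  B2 = {b, e}  B3 = {d, e}  B4 = {c, d}
Tree: B1–B2, B2–B3, B3–B4

Each bag holds 2 vertices, so the decomposition has width 1, which upper-bounds the treewidth. G has an edge, so its treewidth is at least 1. The upper and lower bounds meet at 1, so that is the treewidth.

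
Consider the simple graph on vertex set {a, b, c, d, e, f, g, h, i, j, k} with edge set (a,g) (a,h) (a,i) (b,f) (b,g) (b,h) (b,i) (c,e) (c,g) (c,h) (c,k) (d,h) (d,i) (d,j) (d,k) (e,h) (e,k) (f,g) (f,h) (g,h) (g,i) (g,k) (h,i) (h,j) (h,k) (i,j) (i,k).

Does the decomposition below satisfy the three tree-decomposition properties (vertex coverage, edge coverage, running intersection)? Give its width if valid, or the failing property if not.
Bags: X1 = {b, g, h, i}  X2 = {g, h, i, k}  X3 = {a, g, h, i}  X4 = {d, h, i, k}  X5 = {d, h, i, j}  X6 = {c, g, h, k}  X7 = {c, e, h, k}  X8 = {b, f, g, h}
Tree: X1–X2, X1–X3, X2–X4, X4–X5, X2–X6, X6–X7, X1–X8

Yes; width 3.

Vertex coverage: the bags together contain {a, b, c, d, e, f, g, h, i, j, k}, the full vertex set. Edge coverage: each edge of G has both endpoints in at least one bag. Running intersection: for every vertex, the bags containing it form a connected subtree. All three properties hold, so this is a valid tree decomposition of width max|bag| − 1 = 3, and hence tw(G) ≤ 3.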